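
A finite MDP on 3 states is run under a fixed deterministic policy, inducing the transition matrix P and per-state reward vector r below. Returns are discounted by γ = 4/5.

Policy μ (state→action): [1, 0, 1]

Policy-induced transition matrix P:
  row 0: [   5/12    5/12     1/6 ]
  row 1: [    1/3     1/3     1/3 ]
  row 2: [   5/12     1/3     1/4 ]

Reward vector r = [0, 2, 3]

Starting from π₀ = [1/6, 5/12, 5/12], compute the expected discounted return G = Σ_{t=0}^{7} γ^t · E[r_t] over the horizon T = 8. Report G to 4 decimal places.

G = 6.7708

t=0: π = [0.1667, 0.4167, 0.4167], E[r] = 2.0833, γ^t·E[r] = 2.083333, running G = 2.083333
t=1: π = [0.3819, 0.3472, 0.2708], E[r] = 1.5069, γ^t·E[r] = 1.205556, running G = 3.288889
t=2: π = [0.3877, 0.3652, 0.2471], E[r] = 1.4716, γ^t·E[r] = 0.941852, running G = 4.230741
t=3: π = [0.3862, 0.3656, 0.2481], E[r] = 1.4756, γ^t·E[r] = 0.755531, running G = 4.986272
t=4: π = [0.3862, 0.3655, 0.2483], E[r] = 1.4759, γ^t·E[r] = 0.604525, running G = 5.590797
t=5: π = [0.3862, 0.3655, 0.2483], E[r] = 1.4759, γ^t·E[r] = 0.483611, running G = 6.074408
t=6: π = [0.3862, 0.3655, 0.2483], E[r] = 1.4759, γ^t·E[r] = 0.386888, running G = 6.461296
t=7: π = [0.3862, 0.3655, 0.2483], E[r] = 1.4759, γ^t·E[r] = 0.309511, running G = 6.770807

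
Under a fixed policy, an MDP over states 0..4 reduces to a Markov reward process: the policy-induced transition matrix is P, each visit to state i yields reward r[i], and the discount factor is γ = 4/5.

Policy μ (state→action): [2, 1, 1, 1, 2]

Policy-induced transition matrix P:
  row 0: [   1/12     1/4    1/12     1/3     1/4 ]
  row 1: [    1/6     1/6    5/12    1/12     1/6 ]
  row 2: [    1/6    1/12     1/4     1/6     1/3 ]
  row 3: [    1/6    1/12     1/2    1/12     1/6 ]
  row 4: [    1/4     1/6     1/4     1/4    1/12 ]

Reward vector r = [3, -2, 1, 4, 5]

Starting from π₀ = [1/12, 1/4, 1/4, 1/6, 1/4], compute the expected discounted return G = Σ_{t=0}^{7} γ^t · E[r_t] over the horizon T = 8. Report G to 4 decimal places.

G = 9.1890

t=0: π = [0.0833, 0.2500, 0.2500, 0.1667, 0.2500], E[r] = 1.9167, γ^t·E[r] = 1.916667, running G = 1.916667
t=1: π = [0.1806, 0.1389, 0.3194, 0.1667, 0.1944], E[r] = 2.2222, γ^t·E[r] = 1.777778, running G = 3.694444
t=2: π = [0.1678, 0.1412, 0.2847, 0.1875, 0.2188], E[r] = 2.3495, γ^t·E[r] = 1.503704, running G = 5.198148
t=3: π = [0.1709, 0.1413, 0.2924, 0.1855, 0.2099], E[r] = 2.3139, γ^t·E[r] = 1.184691, running G = 6.382840
t=4: π = [0.1699, 0.1411, 0.2914, 0.1854, 0.2122], E[r] = 2.3214, γ^t·E[r] = 0.950864, running G = 7.333704
t=5: π = [0.1702, 0.1411, 0.2915, 0.1855, 0.2117], E[r] = 2.3204, γ^t·E[r] = 0.760334, running G = 8.094037
t=6: π = [0.1701, 0.1411, 0.2915, 0.1855, 0.2118], E[r] = 2.3205, γ^t·E[r] = 0.608314, running G = 8.702351
t=7: π = [0.1701, 0.1411, 0.2915, 0.1855, 0.2118], E[r] = 2.3205, γ^t·E[r] = 0.486641, running G = 9.188992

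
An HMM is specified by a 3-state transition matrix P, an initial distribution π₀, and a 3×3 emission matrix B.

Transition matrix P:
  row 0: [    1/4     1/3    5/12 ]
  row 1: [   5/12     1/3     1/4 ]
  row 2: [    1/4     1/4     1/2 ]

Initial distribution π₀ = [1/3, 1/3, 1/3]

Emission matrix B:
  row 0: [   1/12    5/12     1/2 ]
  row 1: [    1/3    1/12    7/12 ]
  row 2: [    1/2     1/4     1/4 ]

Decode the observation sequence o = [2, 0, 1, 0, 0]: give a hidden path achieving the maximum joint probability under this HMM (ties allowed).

t=0: δ = [1.667e-01, 1.944e-01, 8.333e-02]  (obs o_0=2)
t=1: δ = [6.752e-03, 2.160e-02, 3.472e-02]  ψ = [1, 1, 0]  (obs o_1=0)
t=2: δ = [3.751e-03, 7.234e-04, 4.340e-03]  ψ = [1, 2, 2]  (obs o_2=1)
t=3: δ = [9.042e-05, 4.168e-04, 1.085e-03]  ψ = [2, 0, 2]  (obs o_3=0)
t=4: δ = [2.261e-05, 9.042e-05, 2.713e-04]  ψ = [2, 2, 2]  (obs o_4=0)
backtrack: best end state = 2; path = [0, 2, 2, 2, 2]

path = [0, 2, 2, 2, 2]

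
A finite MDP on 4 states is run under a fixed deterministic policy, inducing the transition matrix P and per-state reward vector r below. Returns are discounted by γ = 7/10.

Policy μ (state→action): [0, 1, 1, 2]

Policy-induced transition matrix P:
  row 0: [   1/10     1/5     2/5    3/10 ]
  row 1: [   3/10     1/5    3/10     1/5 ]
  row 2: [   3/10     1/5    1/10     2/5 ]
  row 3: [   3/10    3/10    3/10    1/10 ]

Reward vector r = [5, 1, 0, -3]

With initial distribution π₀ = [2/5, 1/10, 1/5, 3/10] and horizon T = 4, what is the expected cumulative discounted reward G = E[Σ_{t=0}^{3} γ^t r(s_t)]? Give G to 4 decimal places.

G = 2.2102

t=0: π = [0.4000, 0.1000, 0.2000, 0.3000], E[r] = 1.2000, γ^t·E[r] = 1.200000, running G = 1.200000
t=1: π = [0.2200, 0.2300, 0.3000, 0.2500], E[r] = 0.5800, γ^t·E[r] = 0.406000, running G = 1.606000
t=2: π = [0.2560, 0.2250, 0.2620, 0.2570], E[r] = 0.7340, γ^t·E[r] = 0.359660, running G = 1.965660
t=3: π = [0.2488, 0.2257, 0.2732, 0.2523], E[r] = 0.7128, γ^t·E[r] = 0.244490, running G = 2.210150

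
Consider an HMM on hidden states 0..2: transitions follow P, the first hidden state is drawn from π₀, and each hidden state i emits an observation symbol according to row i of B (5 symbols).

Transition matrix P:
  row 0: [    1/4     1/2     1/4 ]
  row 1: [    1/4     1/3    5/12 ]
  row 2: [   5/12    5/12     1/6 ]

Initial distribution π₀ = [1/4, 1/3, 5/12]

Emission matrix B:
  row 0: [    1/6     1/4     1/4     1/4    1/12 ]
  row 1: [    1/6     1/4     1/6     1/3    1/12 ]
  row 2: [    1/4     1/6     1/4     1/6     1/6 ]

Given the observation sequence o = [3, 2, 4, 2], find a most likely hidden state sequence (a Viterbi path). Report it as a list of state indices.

path = [1, 1, 2, 0]

t=0: δ = [6.250e-02, 1.111e-01, 6.944e-02]  (obs o_0=3)
t=1: δ = [7.234e-03, 6.173e-03, 1.157e-02]  ψ = [2, 1, 1]  (obs o_1=2)
t=2: δ = [4.019e-04, 4.019e-04, 4.287e-04]  ψ = [2, 2, 1]  (obs o_2=4)
t=3: δ = [4.465e-05, 3.349e-05, 4.186e-05]  ψ = [2, 0, 1]  (obs o_3=2)
backtrack: best end state = 0; path = [1, 1, 2, 0]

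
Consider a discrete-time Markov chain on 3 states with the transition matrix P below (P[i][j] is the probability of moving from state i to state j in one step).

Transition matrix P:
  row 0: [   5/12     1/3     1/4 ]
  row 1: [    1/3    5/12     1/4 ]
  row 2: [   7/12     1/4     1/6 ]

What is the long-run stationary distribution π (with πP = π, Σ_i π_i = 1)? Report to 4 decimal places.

π = [0.4266, 0.3427, 0.2308]

Balance equations π_j = Σ_i π_i·P[i][j]:
  π_0 = 5/12·π_0 + 1/3·π_1 + 7/12·π_2
  π_1 = 1/3·π_0 + 5/12·π_1 + 1/4·π_2
  normalize: π_0 + π_1 + π_2 = 1
Solving the linear system gives exactly π = [61/143, 49/143, 3/13].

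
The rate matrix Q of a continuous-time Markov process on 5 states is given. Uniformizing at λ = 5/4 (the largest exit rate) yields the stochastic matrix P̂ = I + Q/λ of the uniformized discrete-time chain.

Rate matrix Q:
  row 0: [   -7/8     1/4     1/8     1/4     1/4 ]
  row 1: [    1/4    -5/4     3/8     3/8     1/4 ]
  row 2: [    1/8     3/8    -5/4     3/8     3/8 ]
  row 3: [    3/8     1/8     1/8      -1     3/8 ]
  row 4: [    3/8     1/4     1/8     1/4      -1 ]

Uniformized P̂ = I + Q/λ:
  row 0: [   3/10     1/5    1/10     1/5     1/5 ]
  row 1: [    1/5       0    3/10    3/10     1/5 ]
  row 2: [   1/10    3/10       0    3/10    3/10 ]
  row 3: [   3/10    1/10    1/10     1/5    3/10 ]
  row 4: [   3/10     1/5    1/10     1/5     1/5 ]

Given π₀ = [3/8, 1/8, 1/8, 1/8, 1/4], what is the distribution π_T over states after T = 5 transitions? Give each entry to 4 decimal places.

t=0: π = [0.3750, 0.1250, 0.1250, 0.1250, 0.2500]
t=1: π = [0.2625, 0.1750, 0.1125, 0.2250, 0.2250]
t=2: π = [0.2600, 0.1538, 0.1238, 0.2288, 0.2338]
t=3: π = [0.2599, 0.1588, 0.1184, 0.2278, 0.2353]
t=4: π = [0.2605, 0.1573, 0.1199, 0.2277, 0.2346]
t=5: π = [0.2603, 0.1578, 0.1195, 0.2277, 0.2348]

π = [0.2603, 0.1578, 0.1195, 0.2277, 0.2348]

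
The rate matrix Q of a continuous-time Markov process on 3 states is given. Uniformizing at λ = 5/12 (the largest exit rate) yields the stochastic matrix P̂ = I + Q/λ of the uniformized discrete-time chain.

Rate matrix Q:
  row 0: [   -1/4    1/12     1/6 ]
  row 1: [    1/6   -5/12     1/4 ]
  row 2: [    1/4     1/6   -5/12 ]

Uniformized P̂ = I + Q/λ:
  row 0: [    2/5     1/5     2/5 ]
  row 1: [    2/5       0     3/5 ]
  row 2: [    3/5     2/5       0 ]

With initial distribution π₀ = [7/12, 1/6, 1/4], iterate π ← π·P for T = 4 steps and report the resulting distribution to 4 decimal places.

t=0: π = [0.5833, 0.1667, 0.2500]
t=1: π = [0.4500, 0.2167, 0.3333]
t=2: π = [0.4667, 0.2233, 0.3100]
t=3: π = [0.4620, 0.2173, 0.3207]
t=4: π = [0.4641, 0.2207, 0.3152]

π = [0.4641, 0.2207, 0.3152]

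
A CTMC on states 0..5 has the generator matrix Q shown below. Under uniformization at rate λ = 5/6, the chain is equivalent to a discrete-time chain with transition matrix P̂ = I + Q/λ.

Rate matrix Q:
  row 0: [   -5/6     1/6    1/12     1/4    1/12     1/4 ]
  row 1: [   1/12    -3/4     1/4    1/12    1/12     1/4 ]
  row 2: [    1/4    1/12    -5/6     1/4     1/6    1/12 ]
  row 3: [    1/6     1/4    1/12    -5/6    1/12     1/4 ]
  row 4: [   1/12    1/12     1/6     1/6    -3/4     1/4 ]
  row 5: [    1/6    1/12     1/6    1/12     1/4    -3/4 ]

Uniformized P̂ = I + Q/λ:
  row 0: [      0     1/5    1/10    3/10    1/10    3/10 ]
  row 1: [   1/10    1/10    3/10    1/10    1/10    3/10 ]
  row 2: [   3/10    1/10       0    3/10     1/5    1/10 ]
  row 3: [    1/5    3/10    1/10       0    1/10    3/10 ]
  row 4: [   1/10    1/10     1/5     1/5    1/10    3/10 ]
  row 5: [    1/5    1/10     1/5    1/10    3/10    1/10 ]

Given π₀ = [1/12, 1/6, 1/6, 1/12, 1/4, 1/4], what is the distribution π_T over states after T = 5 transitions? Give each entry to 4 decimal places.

t=0: π = [0.0833, 0.1667, 0.1667, 0.0833, 0.2500, 0.2500]
t=1: π = [0.1583, 0.1250, 0.1667, 0.1667, 0.1667, 0.2167]
t=2: π = [0.1558, 0.1492, 0.1467, 0.1650, 0.1600, 0.2233]
t=3: π = [0.1526, 0.1486, 0.1535, 0.1600, 0.1593, 0.2260]
t=4: π = [0.1540, 0.1473, 0.1529, 0.1612, 0.1606, 0.2241]
t=5: π = [0.1537, 0.1476, 0.1526, 0.1613, 0.1601, 0.2246]

π = [0.1537, 0.1476, 0.1526, 0.1613, 0.1601, 0.2246]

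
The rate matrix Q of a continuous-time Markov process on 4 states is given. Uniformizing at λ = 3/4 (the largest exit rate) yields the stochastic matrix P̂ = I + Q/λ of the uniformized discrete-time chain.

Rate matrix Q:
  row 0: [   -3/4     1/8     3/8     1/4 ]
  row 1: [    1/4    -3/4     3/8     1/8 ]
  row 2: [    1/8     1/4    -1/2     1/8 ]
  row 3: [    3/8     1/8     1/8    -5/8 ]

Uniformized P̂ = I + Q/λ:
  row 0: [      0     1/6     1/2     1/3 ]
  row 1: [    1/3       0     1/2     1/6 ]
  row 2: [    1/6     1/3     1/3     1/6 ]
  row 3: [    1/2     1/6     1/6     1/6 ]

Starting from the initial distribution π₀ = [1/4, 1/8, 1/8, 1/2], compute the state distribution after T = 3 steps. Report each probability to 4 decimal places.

t=0: π = [0.2500, 0.1250, 0.1250, 0.5000]
t=1: π = [0.3125, 0.1667, 0.3125, 0.2083]
t=2: π = [0.2118, 0.1910, 0.3785, 0.2188]
t=3: π = [0.2361, 0.1979, 0.3640, 0.2020]

π = [0.2361, 0.1979, 0.3640, 0.2020]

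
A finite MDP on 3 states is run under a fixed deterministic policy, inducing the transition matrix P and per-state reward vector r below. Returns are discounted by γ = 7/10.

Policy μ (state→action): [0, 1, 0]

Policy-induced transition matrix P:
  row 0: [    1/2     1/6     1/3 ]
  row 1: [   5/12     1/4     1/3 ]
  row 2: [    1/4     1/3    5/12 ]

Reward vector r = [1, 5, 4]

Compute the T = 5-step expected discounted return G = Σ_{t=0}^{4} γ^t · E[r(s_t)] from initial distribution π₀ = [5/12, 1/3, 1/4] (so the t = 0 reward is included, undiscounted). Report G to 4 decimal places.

G = 8.4894

t=0: π = [0.4167, 0.3333, 0.2500], E[r] = 3.0833, γ^t·E[r] = 3.083333, running G = 3.083333
t=1: π = [0.4097, 0.2361, 0.3542], E[r] = 3.0069, γ^t·E[r] = 2.104861, running G = 5.188194
t=2: π = [0.3918, 0.2454, 0.3628], E[r] = 3.0700, γ^t·E[r] = 1.504311, running G = 6.692506
t=3: π = [0.3888, 0.2476, 0.3636], E[r] = 3.0811, γ^t·E[r] = 1.056806, running G = 7.749312
t=4: π = [0.3885, 0.2479, 0.3636], E[r] = 3.0825, γ^t·E[r] = 0.740101, running G = 8.489413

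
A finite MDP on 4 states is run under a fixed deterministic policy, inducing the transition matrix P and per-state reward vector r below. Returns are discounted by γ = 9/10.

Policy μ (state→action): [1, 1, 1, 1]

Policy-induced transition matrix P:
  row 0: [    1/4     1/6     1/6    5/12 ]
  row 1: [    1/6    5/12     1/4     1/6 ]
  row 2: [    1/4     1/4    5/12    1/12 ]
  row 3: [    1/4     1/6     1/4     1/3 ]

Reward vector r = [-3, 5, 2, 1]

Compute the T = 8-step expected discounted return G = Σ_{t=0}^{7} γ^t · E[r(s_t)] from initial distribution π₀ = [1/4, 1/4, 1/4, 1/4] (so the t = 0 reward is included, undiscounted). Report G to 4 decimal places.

t=0: π = [0.2500, 0.2500, 0.2500, 0.2500], E[r] = 1.2500, γ^t·E[r] = 1.250000, running G = 1.250000
t=1: π = [0.2292, 0.2500, 0.2708, 0.2500], E[r] = 1.3542, γ^t·E[r] = 1.218750, running G = 2.468750
t=2: π = [0.2292, 0.2517, 0.2760, 0.2431], E[r] = 1.3663, γ^t·E[r] = 1.106719, running G = 3.575469
t=3: π = [0.2290, 0.2526, 0.2769, 0.2415], E[r] = 1.3712, γ^t·E[r] = 0.999633, running G = 4.575102
t=4: π = [0.2289, 0.2529, 0.2771, 0.2411], E[r] = 1.3728, γ^t·E[r] = 0.900722, running G = 5.475823
t=5: π = [0.2289, 0.2530, 0.2771, 0.2410], E[r] = 1.3733, γ^t·E[r] = 0.810927, running G = 6.286750
t=6: π = [0.2289, 0.2530, 0.2771, 0.2410], E[r] = 1.3734, γ^t·E[r] = 0.729904, running G = 7.016655
t=7: π = [0.2289, 0.2530, 0.2771, 0.2410], E[r] = 1.3735, γ^t·E[r] = 0.656931, running G = 7.673586

G = 7.6736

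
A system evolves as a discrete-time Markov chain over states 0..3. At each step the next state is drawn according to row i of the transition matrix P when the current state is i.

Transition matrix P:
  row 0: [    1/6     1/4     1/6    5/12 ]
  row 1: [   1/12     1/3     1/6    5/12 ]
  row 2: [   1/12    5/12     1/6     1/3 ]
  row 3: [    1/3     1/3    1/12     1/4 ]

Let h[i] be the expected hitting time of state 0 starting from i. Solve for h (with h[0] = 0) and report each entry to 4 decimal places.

First-step conditioning: h[0] = 0; for i ≠ 0, h[i] = 1 + Σ_k P[i][k]·h[k].
  h[1] = 1 + 1/3·h[1] + 1/6·h[2] + 5/12·h[3]
  h[2] = 1 + 5/12·h[1] + 1/6·h[2] + 1/3·h[3]
  h[3] = 1 + 1/3·h[1] + 1/12·h[2] + 1/4·h[3]
Solving the 3×3 linear system over states ≠ 0 gives exactly h = [0, 2004/341, 2040/341, 1572/341] (h[0] = 0 is the target).

h = [0.0000, 5.8768, 5.9824, 4.6100]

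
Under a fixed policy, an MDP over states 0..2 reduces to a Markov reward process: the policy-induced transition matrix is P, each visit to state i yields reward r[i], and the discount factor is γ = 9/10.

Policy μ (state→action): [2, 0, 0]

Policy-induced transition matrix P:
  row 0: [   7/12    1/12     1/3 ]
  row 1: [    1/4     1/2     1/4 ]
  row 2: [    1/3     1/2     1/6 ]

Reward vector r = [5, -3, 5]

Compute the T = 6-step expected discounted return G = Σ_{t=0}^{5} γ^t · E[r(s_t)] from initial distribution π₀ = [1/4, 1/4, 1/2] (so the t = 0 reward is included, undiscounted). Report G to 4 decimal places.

G = 11.0870

t=0: π = [0.2500, 0.2500, 0.5000], E[r] = 3.0000, γ^t·E[r] = 3.000000, running G = 3.000000
t=1: π = [0.3750, 0.3958, 0.2292], E[r] = 1.8333, γ^t·E[r] = 1.650000, running G = 4.650000
t=2: π = [0.3941, 0.3438, 0.2622], E[r] = 2.2500, γ^t·E[r] = 1.822500, running G = 6.472500
t=3: π = [0.4032, 0.3358, 0.2610], E[r] = 2.3137, γ^t·E[r] = 1.686656, running G = 8.159156
t=4: π = [0.4062, 0.3320, 0.2619], E[r] = 2.3440, γ^t·E[r] = 1.537924, running G = 9.697080
t=5: π = [0.4072, 0.3308, 0.2620], E[r] = 2.3538, γ^t·E[r] = 1.389922, running G = 11.087003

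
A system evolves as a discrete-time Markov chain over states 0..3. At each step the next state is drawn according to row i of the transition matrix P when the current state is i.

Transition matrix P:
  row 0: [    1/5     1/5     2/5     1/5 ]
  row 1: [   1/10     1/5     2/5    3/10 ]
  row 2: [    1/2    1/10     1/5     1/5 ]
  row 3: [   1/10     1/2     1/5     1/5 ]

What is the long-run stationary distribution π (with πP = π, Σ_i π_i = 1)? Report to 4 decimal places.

Balance equations π_j = Σ_i π_i·P[i][j]:
  π_0 = 1/5·π_0 + 1/10·π_1 + 1/2·π_2 + 1/10·π_3
  π_1 = 1/5·π_0 + 1/5·π_1 + 1/10·π_2 + 1/2·π_3
  π_2 = 2/5·π_0 + 2/5·π_1 + 1/5·π_2 + 1/5·π_3
  normalize: π_0 + π_1 + π_2 + π_3 = 1
Solving the linear system gives exactly π = [141/581, 138/581, 172/581, 130/581].

π = [0.2427, 0.2375, 0.2960, 0.2238]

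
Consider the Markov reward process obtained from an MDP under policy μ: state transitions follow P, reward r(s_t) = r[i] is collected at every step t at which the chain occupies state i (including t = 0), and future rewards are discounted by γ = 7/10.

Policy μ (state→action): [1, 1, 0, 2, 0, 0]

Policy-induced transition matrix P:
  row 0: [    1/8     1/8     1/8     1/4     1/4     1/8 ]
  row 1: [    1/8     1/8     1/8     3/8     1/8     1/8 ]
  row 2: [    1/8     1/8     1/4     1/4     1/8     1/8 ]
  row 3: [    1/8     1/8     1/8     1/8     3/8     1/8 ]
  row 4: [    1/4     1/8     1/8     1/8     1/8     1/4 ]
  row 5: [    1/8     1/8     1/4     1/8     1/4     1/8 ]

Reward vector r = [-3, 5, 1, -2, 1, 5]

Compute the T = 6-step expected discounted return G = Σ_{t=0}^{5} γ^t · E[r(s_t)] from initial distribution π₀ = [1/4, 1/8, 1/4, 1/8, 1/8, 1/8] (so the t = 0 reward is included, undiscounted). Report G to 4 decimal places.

t=0: π = [0.2500, 0.1250, 0.2500, 0.1250, 0.1250, 0.1250], E[r] = 0.6250, γ^t·E[r] = 0.625000, running G = 0.625000
t=1: π = [0.1406, 0.1250, 0.1719, 0.2188, 0.2031, 0.1406], E[r] = 0.8438, γ^t·E[r] = 0.590625, running G = 1.215625
t=2: π = [0.1504, 0.1250, 0.1641, 0.1953, 0.2148, 0.1504], E[r] = 0.9141, γ^t·E[r] = 0.447891, running G = 1.663516
t=3: π = [0.1519, 0.1250, 0.1643, 0.1956, 0.2114, 0.1519], E[r] = 0.9133, γ^t·E[r] = 0.313272, running G = 1.976788
t=4: π = [0.1514, 0.1250, 0.1645, 0.1958, 0.2119, 0.1514], E[r] = 0.9127, γ^t·E[r] = 0.219137, running G = 2.195925
t=5: π = [0.1515, 0.1250, 0.1645, 0.1957, 0.2118, 0.1515], E[r] = 0.9128, γ^t·E[r] = 0.153409, running G = 2.349334

G = 2.3493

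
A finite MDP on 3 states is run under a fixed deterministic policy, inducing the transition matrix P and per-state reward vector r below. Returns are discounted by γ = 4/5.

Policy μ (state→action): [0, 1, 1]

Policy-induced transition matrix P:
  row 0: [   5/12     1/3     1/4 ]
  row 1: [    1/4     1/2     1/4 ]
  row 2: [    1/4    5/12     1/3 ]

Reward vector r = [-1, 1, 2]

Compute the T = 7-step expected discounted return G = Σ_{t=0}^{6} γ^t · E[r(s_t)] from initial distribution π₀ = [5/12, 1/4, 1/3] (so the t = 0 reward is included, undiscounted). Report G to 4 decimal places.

G = 2.4539

t=0: π = [0.4167, 0.2500, 0.3333], E[r] = 0.5000, γ^t·E[r] = 0.500000, running G = 0.500000
t=1: π = [0.3194, 0.4028, 0.2778], E[r] = 0.6389, γ^t·E[r] = 0.511111, running G = 1.011111
t=2: π = [0.3032, 0.4236, 0.2731], E[r] = 0.6667, γ^t·E[r] = 0.426667, running G = 1.437778
t=3: π = [0.3005, 0.4267, 0.2728], E[r] = 0.6717, γ^t·E[r] = 0.343901, running G = 1.781679
t=4: π = [0.3001, 0.4272, 0.2727], E[r] = 0.6726, γ^t·E[r] = 0.275477, running G = 2.057156
t=5: π = [0.3000, 0.4273, 0.2727], E[r] = 0.6727, γ^t·E[r] = 0.220430, running G = 2.277585
t=6: π = [0.3000, 0.4273, 0.2727], E[r] = 0.6727, γ^t·E[r] = 0.176350, running G = 2.453935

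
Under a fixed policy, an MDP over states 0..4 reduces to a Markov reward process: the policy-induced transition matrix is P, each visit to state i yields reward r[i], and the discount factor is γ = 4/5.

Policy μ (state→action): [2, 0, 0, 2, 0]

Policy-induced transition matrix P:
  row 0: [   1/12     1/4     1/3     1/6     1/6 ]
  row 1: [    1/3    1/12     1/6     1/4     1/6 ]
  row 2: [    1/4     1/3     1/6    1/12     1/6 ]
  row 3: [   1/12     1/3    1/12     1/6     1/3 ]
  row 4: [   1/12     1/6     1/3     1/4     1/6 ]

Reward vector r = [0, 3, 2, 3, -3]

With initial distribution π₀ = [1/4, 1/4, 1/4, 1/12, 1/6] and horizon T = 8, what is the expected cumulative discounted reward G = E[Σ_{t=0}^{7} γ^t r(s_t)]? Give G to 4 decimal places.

G = 4.4368

t=0: π = [0.2500, 0.2500, 0.2500, 0.0833, 0.1667], E[r] = 1.0000, γ^t·E[r] = 1.000000, running G = 1.000000
t=1: π = [0.1875, 0.2222, 0.2292, 0.1806, 0.1806], E[r] = 1.1250, γ^t·E[r] = 0.900000, running G = 1.900000
t=2: π = [0.1771, 0.2321, 0.2130, 0.1811, 0.1968], E[r] = 1.0752, γ^t·E[r] = 0.688148, running G = 2.588148
t=3: π = [0.1768, 0.2278, 0.2139, 0.1847, 0.1969], E[r] = 1.0745, γ^t·E[r] = 0.550123, running G = 3.138272
t=4: π = [0.1759, 0.2288, 0.2136, 0.1842, 0.1974], E[r] = 1.0740, γ^t·E[r] = 0.439918, running G = 3.578189
t=5: π = [0.1761, 0.2286, 0.2135, 0.1844, 0.1974], E[r] = 1.0738, γ^t·E[r] = 0.351868, running G = 3.930057
t=6: π = [0.1761, 0.2286, 0.2136, 0.1844, 0.1974], E[r] = 1.0739, γ^t·E[r] = 0.281508, running G = 4.211565
t=7: π = [0.1761, 0.2286, 0.2135, 0.1844, 0.1974], E[r] = 1.0738, γ^t·E[r] = 0.225202, running G = 4.436767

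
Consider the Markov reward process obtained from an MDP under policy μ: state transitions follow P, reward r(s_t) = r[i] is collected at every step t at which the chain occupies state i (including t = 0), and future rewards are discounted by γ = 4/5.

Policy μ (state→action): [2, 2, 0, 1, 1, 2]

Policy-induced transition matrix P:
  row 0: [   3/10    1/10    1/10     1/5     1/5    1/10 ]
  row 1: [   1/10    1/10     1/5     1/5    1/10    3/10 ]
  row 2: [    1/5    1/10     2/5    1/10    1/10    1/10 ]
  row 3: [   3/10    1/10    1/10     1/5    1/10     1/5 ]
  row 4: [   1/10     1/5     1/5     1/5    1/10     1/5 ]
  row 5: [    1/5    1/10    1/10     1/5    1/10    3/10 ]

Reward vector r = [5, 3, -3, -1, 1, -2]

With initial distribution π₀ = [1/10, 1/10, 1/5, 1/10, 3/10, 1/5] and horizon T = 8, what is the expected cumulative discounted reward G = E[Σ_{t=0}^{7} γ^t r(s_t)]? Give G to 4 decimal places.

G = 1.1908

t=0: π = [0.1000, 0.1000, 0.2000, 0.1000, 0.3000, 0.2000], E[r] = 0.0000, γ^t·E[r] = 0.000000, running G = 0.000000
t=1: π = [0.1800, 0.1300, 0.2000, 0.1800, 0.1100, 0.2000], E[r] = 0.2200, γ^t·E[r] = 0.176000, running G = 0.176000
t=2: π = [0.2120, 0.1110, 0.1840, 0.1800, 0.1180, 0.1950], E[r] = 0.3890, γ^t·E[r] = 0.248960, running G = 0.424960
t=3: π = [0.2163, 0.1118, 0.1781, 0.1816, 0.1212, 0.1910], E[r] = 0.4402, γ^t·E[r] = 0.225382, running G = 0.650342
t=4: π = [0.2165, 0.1121, 0.1767, 0.1822, 0.1216, 0.1908], E[r] = 0.4464, γ^t·E[r] = 0.182837, running G = 0.833180
t=5: π = [0.2165, 0.1122, 0.1764, 0.1823, 0.1216, 0.1910], E[r] = 0.4471, γ^t·E[r] = 0.146521, running G = 0.979700
t=6: π = [0.2165, 0.1122, 0.1763, 0.1824, 0.1216, 0.1910], E[r] = 0.4473, γ^t·E[r] = 0.117267, running G = 1.096968
t=7: π = [0.2165, 0.1122, 0.1763, 0.1824, 0.1217, 0.1910], E[r] = 0.4474, γ^t·E[r] = 0.093828, running G = 1.190796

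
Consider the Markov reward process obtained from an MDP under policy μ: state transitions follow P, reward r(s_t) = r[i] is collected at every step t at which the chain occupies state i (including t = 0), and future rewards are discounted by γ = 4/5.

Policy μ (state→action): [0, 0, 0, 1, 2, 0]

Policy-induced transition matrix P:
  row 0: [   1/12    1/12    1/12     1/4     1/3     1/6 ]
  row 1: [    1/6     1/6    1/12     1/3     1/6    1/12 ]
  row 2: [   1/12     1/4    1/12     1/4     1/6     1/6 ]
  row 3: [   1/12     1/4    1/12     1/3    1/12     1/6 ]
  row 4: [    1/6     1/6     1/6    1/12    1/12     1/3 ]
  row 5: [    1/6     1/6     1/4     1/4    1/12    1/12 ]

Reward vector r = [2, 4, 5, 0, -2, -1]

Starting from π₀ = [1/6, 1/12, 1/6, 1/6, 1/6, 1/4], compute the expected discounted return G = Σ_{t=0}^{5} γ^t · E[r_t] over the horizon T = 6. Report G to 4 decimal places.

t=0: π = [0.1667, 0.0833, 0.1667, 0.1667, 0.1667, 0.2500], E[r] = 0.9167, γ^t·E[r] = 0.916667, running G = 0.916667
t=1: π = [0.1250, 0.1806, 0.1389, 0.2431, 0.1458, 0.1667], E[r] = 1.2083, γ^t·E[r] = 0.966667, running G = 1.883333
t=2: π = [0.1244, 0.1881, 0.1233, 0.2610, 0.1412, 0.1620], E[r] = 1.1730, γ^t·E[r] = 0.750741, running G = 2.634074
t=3: π = [0.1243, 0.1883, 0.1221, 0.2639, 0.1404, 0.1610], E[r] = 1.1706, γ^t·E[r] = 0.599333, running G = 3.233407
t=4: π = [0.1241, 0.1885, 0.1219, 0.2643, 0.1403, 0.1610], E[r] = 1.1700, γ^t·E[r] = 0.479251, running G = 3.712658
t=5: π = [0.1241, 0.1885, 0.1218, 0.2644, 0.1402, 0.1609], E[r] = 1.1701, γ^t·E[r] = 0.383431, running G = 4.096089

G = 4.0961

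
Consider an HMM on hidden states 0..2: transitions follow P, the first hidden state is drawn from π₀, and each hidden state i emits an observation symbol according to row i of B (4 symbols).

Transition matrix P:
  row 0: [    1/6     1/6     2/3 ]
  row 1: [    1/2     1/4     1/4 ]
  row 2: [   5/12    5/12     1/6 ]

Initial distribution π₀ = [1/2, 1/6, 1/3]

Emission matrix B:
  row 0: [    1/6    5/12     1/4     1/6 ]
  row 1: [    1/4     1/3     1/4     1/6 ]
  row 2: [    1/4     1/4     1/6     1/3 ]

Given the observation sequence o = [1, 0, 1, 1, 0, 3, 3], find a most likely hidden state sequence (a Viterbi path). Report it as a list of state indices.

t=0: δ = [2.083e-01, 5.556e-02, 8.333e-02]  (obs o_0=1)
t=1: δ = [5.787e-03, 8.681e-03, 3.472e-02]  ψ = [0, 0, 0]  (obs o_1=0)
t=2: δ = [6.028e-03, 4.823e-03, 1.447e-03]  ψ = [2, 2, 2]  (obs o_2=1)
t=3: δ = [1.005e-03, 4.019e-04, 1.005e-03]  ψ = [1, 1, 0]  (obs o_3=1)
t=4: δ = [6.977e-05, 1.047e-04, 1.674e-04]  ψ = [2, 2, 0]  (obs o_4=0)
t=5: δ = [1.163e-05, 1.163e-05, 1.550e-05]  ψ = [2, 2, 0]  (obs o_5=3)
t=6: δ = [1.077e-06, 1.077e-06, 2.584e-06]  ψ = [2, 2, 0]  (obs o_6=3)
backtrack: best end state = 2; path = [0, 2, 1, 0, 2, 0, 2]

path = [0, 2, 1, 0, 2, 0, 2]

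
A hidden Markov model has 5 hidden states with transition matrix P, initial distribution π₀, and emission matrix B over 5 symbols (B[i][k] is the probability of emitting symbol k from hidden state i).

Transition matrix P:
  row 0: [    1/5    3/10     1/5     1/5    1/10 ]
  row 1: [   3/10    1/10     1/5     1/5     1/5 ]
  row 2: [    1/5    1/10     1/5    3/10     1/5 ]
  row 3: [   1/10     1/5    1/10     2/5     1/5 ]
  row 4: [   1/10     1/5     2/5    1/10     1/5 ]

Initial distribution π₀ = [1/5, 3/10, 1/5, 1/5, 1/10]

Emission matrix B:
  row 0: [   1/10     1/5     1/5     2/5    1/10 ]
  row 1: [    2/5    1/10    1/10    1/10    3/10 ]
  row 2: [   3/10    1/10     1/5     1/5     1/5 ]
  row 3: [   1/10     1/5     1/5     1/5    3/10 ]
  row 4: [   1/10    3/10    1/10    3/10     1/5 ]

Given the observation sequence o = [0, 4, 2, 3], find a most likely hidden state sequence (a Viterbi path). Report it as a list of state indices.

t=0: δ = [2.000e-02, 1.200e-01, 6.000e-02, 2.000e-02, 1.000e-02]  (obs o_0=0)
t=1: δ = [3.600e-03, 3.600e-03, 4.800e-03, 7.200e-03, 4.800e-03]  ψ = [1, 1, 1, 1, 1]  (obs o_1=4)
t=2: δ = [2.160e-04, 1.440e-04, 3.840e-04, 5.760e-04, 1.440e-04]  ψ = [1, 3, 4, 3, 3]  (obs o_2=2)
t=3: δ = [3.072e-05, 1.152e-05, 1.536e-05, 4.608e-05, 3.456e-05]  ψ = [2, 3, 2, 3, 3]  (obs o_3=3)
backtrack: best end state = 3; path = [1, 3, 3, 3]

path = [1, 3, 3, 3]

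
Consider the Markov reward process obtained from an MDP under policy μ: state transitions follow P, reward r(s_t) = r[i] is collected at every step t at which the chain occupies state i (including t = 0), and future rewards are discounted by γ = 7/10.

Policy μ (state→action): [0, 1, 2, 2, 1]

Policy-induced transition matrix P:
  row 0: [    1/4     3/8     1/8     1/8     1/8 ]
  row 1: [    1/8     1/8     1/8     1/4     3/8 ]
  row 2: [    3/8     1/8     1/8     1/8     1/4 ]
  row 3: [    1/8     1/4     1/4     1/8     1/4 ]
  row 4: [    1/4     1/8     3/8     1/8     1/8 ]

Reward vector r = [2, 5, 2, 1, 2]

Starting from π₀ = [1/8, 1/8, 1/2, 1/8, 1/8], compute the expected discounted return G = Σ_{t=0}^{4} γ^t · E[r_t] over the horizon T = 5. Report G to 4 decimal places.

t=0: π = [0.1250, 0.1250, 0.5000, 0.1250, 0.1250], E[r] = 2.2500, γ^t·E[r] = 2.250000, running G = 2.250000
t=1: π = [0.2813, 0.1719, 0.1719, 0.1406, 0.2344], E[r] = 2.3750, γ^t·E[r] = 1.662500, running G = 3.912500
t=2: π = [0.2324, 0.2129, 0.2012, 0.1465, 0.2070], E[r] = 2.4922, γ^t·E[r] = 1.221172, running G = 5.133672
t=3: π = [0.2302, 0.2014, 0.1951, 0.1516, 0.2217], E[r] = 2.4526, γ^t·E[r] = 0.841254, running G = 5.974926
t=4: π = [0.2303, 0.2015, 0.1994, 0.1502, 0.2187], E[r] = 2.4543, γ^t·E[r] = 0.589288, running G = 6.564215

G = 6.5642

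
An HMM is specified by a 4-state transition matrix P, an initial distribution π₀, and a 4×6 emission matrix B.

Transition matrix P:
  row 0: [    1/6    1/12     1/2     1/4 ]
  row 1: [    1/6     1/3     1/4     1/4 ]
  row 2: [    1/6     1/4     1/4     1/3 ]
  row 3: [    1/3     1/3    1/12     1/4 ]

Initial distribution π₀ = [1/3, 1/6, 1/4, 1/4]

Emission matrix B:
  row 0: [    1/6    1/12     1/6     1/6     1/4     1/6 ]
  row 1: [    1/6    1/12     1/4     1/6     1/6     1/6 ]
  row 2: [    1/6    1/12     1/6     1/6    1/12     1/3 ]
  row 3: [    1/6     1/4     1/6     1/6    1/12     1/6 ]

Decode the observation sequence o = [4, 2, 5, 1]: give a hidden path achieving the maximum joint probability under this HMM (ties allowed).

t=0: δ = [8.333e-02, 2.778e-02, 2.083e-02, 2.083e-02]  (obs o_0=4)
t=1: δ = [2.315e-03, 2.315e-03, 6.944e-03, 3.472e-03]  ψ = [0, 1, 0, 0]  (obs o_1=2)
t=2: δ = [1.929e-04, 2.894e-04, 5.787e-04, 3.858e-04]  ψ = [2, 2, 2, 2]  (obs o_2=5)
t=3: δ = [1.072e-05, 1.206e-05, 1.206e-05, 4.823e-05]  ψ = [3, 2, 2, 2]  (obs o_3=1)
backtrack: best end state = 3; path = [0, 2, 2, 3]

path = [0, 2, 2, 3]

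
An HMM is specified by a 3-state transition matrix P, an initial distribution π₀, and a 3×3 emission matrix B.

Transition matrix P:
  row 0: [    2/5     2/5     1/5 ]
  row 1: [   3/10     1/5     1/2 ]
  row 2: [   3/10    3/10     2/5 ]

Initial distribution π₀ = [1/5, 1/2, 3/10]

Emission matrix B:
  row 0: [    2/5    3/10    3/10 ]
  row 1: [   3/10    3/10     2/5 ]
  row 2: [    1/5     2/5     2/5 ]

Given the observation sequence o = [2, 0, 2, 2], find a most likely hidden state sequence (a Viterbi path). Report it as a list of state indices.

t=0: δ = [6.000e-02, 2.000e-01, 1.200e-01]  (obs o_0=2)
t=1: δ = [2.400e-02, 1.200e-02, 2.000e-02]  ψ = [1, 1, 1]  (obs o_1=0)
t=2: δ = [2.880e-03, 3.840e-03, 3.200e-03]  ψ = [0, 0, 2]  (obs o_2=2)
t=3: δ = [3.456e-04, 4.608e-04, 7.680e-04]  ψ = [0, 0, 1]  (obs o_3=2)
backtrack: best end state = 2; path = [1, 0, 1, 2]

path = [1, 0, 1, 2]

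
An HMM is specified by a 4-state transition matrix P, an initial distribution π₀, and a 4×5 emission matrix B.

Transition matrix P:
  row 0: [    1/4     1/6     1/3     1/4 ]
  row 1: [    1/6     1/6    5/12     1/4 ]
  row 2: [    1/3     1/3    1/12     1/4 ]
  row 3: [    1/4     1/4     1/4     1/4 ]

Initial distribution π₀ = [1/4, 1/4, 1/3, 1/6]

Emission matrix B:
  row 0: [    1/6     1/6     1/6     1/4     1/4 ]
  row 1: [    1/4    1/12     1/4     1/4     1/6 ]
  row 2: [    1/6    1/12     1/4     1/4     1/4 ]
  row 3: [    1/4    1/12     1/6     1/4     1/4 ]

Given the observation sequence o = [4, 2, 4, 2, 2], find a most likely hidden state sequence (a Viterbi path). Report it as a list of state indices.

t=0: δ = [6.250e-02, 4.167e-02, 8.333e-02, 4.167e-02]  (obs o_0=4)
t=1: δ = [4.630e-03, 6.944e-03, 5.208e-03, 3.472e-03]  ψ = [2, 2, 0, 2]  (obs o_1=2)
t=2: δ = [4.340e-04, 2.894e-04, 7.234e-04, 4.340e-04]  ψ = [2, 2, 1, 1]  (obs o_2=4)
t=3: δ = [4.019e-05, 6.028e-05, 3.617e-05, 3.014e-05]  ψ = [2, 2, 0, 2]  (obs o_3=2)
t=4: δ = [2.009e-06, 3.014e-06, 6.279e-06, 2.512e-06]  ψ = [2, 2, 1, 1]  (obs o_4=2)
backtrack: best end state = 2; path = [2, 1, 2, 1, 2]

path = [2, 1, 2, 1, 2]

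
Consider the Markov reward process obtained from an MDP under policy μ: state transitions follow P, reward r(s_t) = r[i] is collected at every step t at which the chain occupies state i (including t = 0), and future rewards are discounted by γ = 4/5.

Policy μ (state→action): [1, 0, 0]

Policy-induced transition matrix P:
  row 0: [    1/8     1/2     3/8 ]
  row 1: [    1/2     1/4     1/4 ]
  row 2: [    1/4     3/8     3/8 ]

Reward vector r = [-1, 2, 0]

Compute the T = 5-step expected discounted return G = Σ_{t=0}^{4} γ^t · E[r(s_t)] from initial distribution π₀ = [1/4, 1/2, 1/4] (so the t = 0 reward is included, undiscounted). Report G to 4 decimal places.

t=0: π = [0.2500, 0.5000, 0.2500], E[r] = 0.7500, γ^t·E[r] = 0.750000, running G = 0.750000
t=1: π = [0.3438, 0.3438, 0.3125], E[r] = 0.3438, γ^t·E[r] = 0.275000, running G = 1.025000
t=2: π = [0.2930, 0.3750, 0.3320], E[r] = 0.4570, γ^t·E[r] = 0.292500, running G = 1.317500
t=3: π = [0.3071, 0.3647, 0.3281], E[r] = 0.4224, γ^t·E[r] = 0.216250, running G = 1.533750
t=4: π = [0.3028, 0.3678, 0.3294], E[r] = 0.4328, γ^t·E[r] = 0.177275, running G = 1.711025

G = 1.7110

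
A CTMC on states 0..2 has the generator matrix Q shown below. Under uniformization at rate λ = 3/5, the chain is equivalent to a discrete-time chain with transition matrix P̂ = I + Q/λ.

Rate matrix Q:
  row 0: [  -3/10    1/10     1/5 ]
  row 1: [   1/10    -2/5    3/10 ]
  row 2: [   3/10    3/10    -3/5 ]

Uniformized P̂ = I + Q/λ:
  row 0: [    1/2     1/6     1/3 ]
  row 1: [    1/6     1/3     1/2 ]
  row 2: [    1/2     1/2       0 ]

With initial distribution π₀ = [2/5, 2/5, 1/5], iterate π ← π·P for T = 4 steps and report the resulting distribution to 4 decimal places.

t=0: π = [0.4000, 0.4000, 0.2000]
t=1: π = [0.3667, 0.3000, 0.3333]
t=2: π = [0.4000, 0.3278, 0.2722]
t=3: π = [0.3907, 0.3120, 0.2972]
t=4: π = [0.3960, 0.3177, 0.2863]

π = [0.3960, 0.3177, 0.2863]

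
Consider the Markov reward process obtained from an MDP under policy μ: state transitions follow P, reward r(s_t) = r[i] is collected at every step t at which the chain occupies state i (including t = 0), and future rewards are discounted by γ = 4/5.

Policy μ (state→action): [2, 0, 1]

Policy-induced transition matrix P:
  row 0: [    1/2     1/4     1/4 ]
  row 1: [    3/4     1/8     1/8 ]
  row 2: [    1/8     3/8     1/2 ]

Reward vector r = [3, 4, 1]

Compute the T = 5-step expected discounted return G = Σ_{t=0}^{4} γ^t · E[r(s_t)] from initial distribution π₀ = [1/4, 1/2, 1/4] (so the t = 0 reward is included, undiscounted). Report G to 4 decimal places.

G = 9.3569

t=0: π = [0.2500, 0.5000, 0.2500], E[r] = 3.0000, γ^t·E[r] = 3.000000, running G = 3.000000
t=1: π = [0.5313, 0.2188, 0.2500], E[r] = 2.7188, γ^t·E[r] = 2.175000, running G = 5.175000
t=2: π = [0.4609, 0.2539, 0.2852], E[r] = 2.6836, γ^t·E[r] = 1.717500, running G = 6.892500
t=3: π = [0.4565, 0.2539, 0.2896], E[r] = 2.6748, γ^t·E[r] = 1.369500, running G = 8.262000
t=4: π = [0.4549, 0.2545, 0.2906], E[r] = 2.6732, γ^t·E[r] = 1.094925, running G = 9.356925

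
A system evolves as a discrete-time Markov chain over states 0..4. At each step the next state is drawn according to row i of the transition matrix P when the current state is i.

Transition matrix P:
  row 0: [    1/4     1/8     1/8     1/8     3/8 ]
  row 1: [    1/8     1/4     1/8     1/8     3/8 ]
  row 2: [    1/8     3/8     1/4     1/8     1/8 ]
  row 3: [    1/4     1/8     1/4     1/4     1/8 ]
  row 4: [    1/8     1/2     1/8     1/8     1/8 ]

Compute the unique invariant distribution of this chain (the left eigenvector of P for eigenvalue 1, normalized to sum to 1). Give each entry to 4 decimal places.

π = [0.1633, 0.2918, 0.1633, 0.1429, 0.2388]

Balance equations π_j = Σ_i π_i·P[i][j]:
  π_0 = 1/4·π_0 + 1/8·π_1 + 1/8·π_2 + 1/4·π_3 + 1/8·π_4
  π_1 = 1/8·π_0 + 1/4·π_1 + 3/8·π_2 + 1/8·π_3 + 1/2·π_4
  π_2 = 1/8·π_0 + 1/8·π_1 + 1/4·π_2 + 1/4·π_3 + 1/8·π_4
  π_3 = 1/8·π_0 + 1/8·π_1 + 1/8·π_2 + 1/4·π_3 + 1/8·π_4
  normalize: π_0 + π_1 + π_2 + π_3 + π_4 = 1
Solving the linear system gives exactly π = [8/49, 143/490, 8/49, 1/7, 117/490].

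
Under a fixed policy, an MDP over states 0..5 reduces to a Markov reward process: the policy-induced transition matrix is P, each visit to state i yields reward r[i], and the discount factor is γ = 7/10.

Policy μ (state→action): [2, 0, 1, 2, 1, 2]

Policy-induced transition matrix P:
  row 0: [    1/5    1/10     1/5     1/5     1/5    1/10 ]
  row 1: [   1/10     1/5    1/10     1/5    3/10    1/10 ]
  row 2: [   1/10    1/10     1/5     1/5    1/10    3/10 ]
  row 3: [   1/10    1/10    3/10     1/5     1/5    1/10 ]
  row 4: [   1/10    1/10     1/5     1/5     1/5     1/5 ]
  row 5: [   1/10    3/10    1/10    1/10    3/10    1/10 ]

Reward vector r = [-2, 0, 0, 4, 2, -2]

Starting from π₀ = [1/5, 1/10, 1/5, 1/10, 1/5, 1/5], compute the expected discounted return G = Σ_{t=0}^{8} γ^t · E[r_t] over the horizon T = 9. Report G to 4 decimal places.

G = 1.3376

t=0: π = [0.2000, 0.1000, 0.2000, 0.1000, 0.2000, 0.2000], E[r] = 0.0000, γ^t·E[r] = 0.000000, running G = 0.000000
t=1: π = [0.1200, 0.1500, 0.1800, 0.1800, 0.2100, 0.1600], E[r] = 0.5800, γ^t·E[r] = 0.406000, running G = 0.406000
t=2: π = [0.1120, 0.1470, 0.1870, 0.1840, 0.2130, 0.1570], E[r] = 0.6240, γ^t·E[r] = 0.305760, running G = 0.711760
t=3: π = [0.1112, 0.1461, 0.1880, 0.1843, 0.2117, 0.1587], E[r] = 0.6208, γ^t·E[r] = 0.212934, running G = 0.924694
t=4: π = [0.1111, 0.1464, 0.1880, 0.1841, 0.2117, 0.1588], E[r] = 0.6201, γ^t·E[r] = 0.148886, running G = 1.073580
t=5: π = [0.1111, 0.1464, 0.1879, 0.1841, 0.2117, 0.1588], E[r] = 0.6202, γ^t·E[r] = 0.104235, running G = 1.177815
t=6: π = [0.1111, 0.1464, 0.1879, 0.1841, 0.2117, 0.1588], E[r] = 0.6202, γ^t·E[r] = 0.072968, running G = 1.250783
t=7: π = [0.1111, 0.1464, 0.1879, 0.1841, 0.2117, 0.1588], E[r] = 0.6202, γ^t·E[r] = 0.051078, running G = 1.301861
t=8: π = [0.1111, 0.1464, 0.1879, 0.1841, 0.2117, 0.1588], E[r] = 0.6202, γ^t·E[r] = 0.035755, running G = 1.337616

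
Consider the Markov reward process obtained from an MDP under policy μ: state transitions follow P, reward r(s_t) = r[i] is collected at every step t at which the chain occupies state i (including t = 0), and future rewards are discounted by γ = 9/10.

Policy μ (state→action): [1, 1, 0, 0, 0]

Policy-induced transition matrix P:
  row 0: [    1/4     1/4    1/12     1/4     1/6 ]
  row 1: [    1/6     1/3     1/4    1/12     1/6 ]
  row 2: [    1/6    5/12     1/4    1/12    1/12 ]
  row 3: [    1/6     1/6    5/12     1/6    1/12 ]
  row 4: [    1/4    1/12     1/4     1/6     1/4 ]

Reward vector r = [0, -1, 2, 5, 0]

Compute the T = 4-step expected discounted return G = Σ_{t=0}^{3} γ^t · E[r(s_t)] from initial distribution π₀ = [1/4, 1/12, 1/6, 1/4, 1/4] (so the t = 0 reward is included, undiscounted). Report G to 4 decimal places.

t=0: π = [0.2500, 0.0833, 0.1667, 0.2500, 0.2500], E[r] = 1.5000, γ^t·E[r] = 1.500000, running G = 1.500000
t=1: π = [0.2083, 0.2222, 0.2500, 0.1667, 0.1528], E[r] = 1.1111, γ^t·E[r] = 1.000000, running G = 2.500000
t=2: π = [0.1968, 0.2708, 0.2431, 0.1447, 0.1447], E[r] = 0.9387, γ^t·E[r] = 0.760313, running G = 3.260313
t=3: π = [0.1951, 0.2769, 0.2413, 0.1402, 0.1464], E[r] = 0.9069, γ^t·E[r] = 0.661148, running G = 3.921461

G = 3.9215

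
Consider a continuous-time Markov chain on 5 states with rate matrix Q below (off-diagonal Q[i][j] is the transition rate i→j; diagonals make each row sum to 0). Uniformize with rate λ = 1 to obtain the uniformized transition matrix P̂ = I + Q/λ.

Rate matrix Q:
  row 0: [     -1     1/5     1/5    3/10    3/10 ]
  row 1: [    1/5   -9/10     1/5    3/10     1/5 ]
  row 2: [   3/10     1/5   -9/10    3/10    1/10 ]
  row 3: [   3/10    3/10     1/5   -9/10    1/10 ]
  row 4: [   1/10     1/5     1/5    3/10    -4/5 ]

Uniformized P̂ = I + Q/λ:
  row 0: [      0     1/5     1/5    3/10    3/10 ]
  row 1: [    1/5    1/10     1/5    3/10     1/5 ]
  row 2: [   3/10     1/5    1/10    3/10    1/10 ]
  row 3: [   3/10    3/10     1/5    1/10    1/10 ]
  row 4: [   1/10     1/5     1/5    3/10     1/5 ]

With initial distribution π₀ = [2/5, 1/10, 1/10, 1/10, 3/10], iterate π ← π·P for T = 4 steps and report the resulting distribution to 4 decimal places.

t=0: π = [0.4000, 0.1000, 0.1000, 0.1000, 0.3000]
t=1: π = [0.1100, 0.2000, 0.1900, 0.2800, 0.2200]
t=2: π = [0.2030, 0.2080, 0.1810, 0.2440, 0.1640]
t=3: π = [0.1855, 0.2036, 0.1819, 0.2512, 0.1778]
t=4: π = [0.1884, 0.2048, 0.1818, 0.2498, 0.1752]

π = [0.1884, 0.2048, 0.1818, 0.2498, 0.1752]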